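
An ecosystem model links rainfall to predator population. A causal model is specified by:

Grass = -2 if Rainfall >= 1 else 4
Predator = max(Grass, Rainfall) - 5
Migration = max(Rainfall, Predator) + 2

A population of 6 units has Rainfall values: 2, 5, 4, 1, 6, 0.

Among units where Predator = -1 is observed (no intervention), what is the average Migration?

4

E[Migration|Predator=-1] averages over only the 2 units with Predator=-1 (Rainfall = 4, 0): Migration = 6, 2, mean 4.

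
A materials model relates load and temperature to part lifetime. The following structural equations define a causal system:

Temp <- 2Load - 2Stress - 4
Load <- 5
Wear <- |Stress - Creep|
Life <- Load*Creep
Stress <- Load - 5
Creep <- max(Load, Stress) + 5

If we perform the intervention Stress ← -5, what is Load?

5

Under do(Stress=-5), the mechanism Stress <- Load - 5 is discarded; Stress is fixed at -5.
Load is not downstream of the intervention, so its value is determined by the original equations.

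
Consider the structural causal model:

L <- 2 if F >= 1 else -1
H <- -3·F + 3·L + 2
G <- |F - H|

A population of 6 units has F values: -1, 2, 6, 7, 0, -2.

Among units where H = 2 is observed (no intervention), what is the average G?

1.5

Conditioning on H=2 selects the 2 unit(s) with F ∈ {-1, 2}. Their G values: 3, 0. Mean = 1.5.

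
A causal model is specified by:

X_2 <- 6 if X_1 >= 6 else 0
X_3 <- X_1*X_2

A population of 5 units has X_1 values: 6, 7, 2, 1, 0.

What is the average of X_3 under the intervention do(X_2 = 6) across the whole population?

do(X_2=6) breaks X_2's dependence on X_1. With X_2=6 fixed, X_3 across the units is 36, 42, 12, 6, 0, mean 19.2.

19.2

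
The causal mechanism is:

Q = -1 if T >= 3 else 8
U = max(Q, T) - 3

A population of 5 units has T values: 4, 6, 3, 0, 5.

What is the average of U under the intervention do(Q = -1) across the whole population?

do(Q=-1) breaks Q's dependence on T. With Q=-1 fixed, U across the units is 1, 3, 0, -3, 2, mean 0.6.

0.6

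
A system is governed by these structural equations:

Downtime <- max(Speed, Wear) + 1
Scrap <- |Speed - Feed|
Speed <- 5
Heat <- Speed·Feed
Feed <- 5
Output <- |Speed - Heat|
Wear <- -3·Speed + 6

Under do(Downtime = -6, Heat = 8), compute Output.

3

Setting Downtime = -6, Heat = 8 by intervention discards those variables' equations.
Output = |Speed - Heat|  [with Speed=5, Heat=8]  = 3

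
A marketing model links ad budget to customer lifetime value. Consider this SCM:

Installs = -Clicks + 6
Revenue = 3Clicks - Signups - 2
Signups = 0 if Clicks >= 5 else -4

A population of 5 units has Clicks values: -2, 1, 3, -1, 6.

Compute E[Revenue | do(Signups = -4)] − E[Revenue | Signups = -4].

3.45

The intervention sets Signups=-4 in all 5 units regardless of Clicks. Recomputing Revenue per unit gives -4, 5, 11, -1, 20; average 6.2.
Observing Signups=-4 restricts to units where Signups's equation naturally yields -4: Clicks ∈ {-2, 1, 3, -1}. In that subpopulation Revenue = -4, 5, 11, -1, mean 2.75.
Difference = 6.2 − 2.75 = 3.45.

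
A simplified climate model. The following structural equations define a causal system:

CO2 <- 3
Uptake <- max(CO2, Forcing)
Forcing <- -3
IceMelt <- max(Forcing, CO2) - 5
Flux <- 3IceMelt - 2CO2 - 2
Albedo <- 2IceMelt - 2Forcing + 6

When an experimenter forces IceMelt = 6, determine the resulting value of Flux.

10

do(IceMelt=6) replaces the equation IceMelt <- max(Forcing, CO2) - 5 with the constant IceMelt = 6.
Flux = 3IceMelt - 2CO2 - 2  [with IceMelt=6, CO2=3]  = 10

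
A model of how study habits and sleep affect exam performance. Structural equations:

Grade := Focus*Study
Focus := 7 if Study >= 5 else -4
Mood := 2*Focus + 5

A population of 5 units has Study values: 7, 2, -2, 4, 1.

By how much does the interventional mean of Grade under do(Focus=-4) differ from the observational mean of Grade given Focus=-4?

-4.6

The intervention sets Focus=-4 in all 5 units regardless of Study. Recomputing Grade per unit gives -28, -8, 8, -16, -4; average -9.6.
E[Grade|Focus=-4] averages over only the 4 units with Focus=-4 (Study = 2, -2, 4, 1): Grade = -8, 8, -16, -4, mean -5.
Difference = -9.6 − (-5) = -4.6.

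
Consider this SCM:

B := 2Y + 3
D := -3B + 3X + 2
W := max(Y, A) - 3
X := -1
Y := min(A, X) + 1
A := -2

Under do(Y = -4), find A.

-2

Under do(Y=-4), the mechanism Y := min(A, X) + 1 is discarded; Y is fixed at -4.
Since A is not a descendant of the intervened variable, it is unaffected.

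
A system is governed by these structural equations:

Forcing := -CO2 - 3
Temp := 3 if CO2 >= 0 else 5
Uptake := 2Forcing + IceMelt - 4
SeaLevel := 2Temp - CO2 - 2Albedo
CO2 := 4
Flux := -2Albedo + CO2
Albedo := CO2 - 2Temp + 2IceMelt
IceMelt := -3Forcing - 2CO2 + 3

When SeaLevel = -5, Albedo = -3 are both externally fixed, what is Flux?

Setting SeaLevel = -5, Albedo = -3 by intervention discards those variables' equations.
Flux = -2Albedo + CO2  [with Albedo=-3, CO2=4]  = 10

10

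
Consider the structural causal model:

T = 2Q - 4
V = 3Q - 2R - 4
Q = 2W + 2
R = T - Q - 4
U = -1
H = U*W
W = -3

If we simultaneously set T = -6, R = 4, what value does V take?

-24

Under do(T = -6, R = 4), each intervened variable's structural equation is replaced by its fixed value.
Q = 2W + 2  [with W=-3]  = -4
V = 3Q - 2R - 4  [with Q=-4, R=4]  = -24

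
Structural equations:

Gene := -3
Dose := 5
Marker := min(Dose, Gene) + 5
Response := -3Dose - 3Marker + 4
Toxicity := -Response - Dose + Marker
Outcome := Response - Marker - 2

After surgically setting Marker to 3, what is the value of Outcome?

-25

The intervention breaks the incoming arrows to Marker: Marker := min(Dose, Gene) + 5 no longer applies, and Marker = 3.
Response = -3Dose - 3Marker + 4  [with Dose=5, Marker=3]  = -20
Outcome = Response - Marker - 2  [with Response=-20, Marker=3]  = -25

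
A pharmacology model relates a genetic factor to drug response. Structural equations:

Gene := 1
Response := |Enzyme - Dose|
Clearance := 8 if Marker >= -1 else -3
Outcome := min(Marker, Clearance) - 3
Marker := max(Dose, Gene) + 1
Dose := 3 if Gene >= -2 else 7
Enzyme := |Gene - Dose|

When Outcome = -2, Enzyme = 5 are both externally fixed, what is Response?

Under do(Outcome = -2, Enzyme = 5), each intervened variable's structural equation is replaced by its fixed value.
Dose = 3 if Gene >= -2 else 7  [with Gene=1]  = 3
Response = |Enzyme - Dose|  [with Enzyme=5, Dose=3]  = 2

2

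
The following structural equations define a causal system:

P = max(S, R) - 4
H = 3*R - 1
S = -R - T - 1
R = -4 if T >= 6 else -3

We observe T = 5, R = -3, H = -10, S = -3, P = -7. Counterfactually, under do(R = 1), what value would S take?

-7

Under do(R=1), the mechanism R = -4 if T >= 6 else -3 is discarded; R is fixed at 1.
S = -R - T - 1  [with R=1, T=5]  = -7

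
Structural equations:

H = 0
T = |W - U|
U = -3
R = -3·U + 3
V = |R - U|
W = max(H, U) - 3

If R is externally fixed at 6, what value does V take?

9

Intervening sets R = 6 and removes its equation (R = -3·U + 3).
V = |R - U|  [with R=6, U=-3]  = 9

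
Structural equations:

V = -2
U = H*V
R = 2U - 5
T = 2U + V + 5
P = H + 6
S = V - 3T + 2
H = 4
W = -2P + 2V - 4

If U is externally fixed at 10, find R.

15

do(U=10) replaces the equation U = H*V with the constant U = 10.
R = 2U - 5  [with U=10]  = 15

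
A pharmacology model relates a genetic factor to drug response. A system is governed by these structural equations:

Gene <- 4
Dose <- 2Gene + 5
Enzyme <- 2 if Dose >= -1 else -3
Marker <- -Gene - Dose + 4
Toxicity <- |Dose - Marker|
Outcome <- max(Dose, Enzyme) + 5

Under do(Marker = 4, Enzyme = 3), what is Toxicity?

9

The joint intervention fixes Marker = 4, Enzyme = 3, removing each variable's own equation.
Dose = 2Gene + 5  [with Gene=4]  = 13
Toxicity = |Dose - Marker|  [with Dose=13, Marker=4]  = 9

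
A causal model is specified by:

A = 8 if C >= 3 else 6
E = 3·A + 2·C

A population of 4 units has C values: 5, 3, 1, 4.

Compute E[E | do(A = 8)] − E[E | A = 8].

The intervention sets A=8 in all 4 units regardless of C. Recomputing E per unit gives 34, 30, 26, 32; average 30.5.
E[E|A=8] averages over only the 3 units with A=8 (C = 5, 3, 4): E = 34, 30, 32, mean 32.
Difference = 30.5 − 32 = -1.5.

-1.5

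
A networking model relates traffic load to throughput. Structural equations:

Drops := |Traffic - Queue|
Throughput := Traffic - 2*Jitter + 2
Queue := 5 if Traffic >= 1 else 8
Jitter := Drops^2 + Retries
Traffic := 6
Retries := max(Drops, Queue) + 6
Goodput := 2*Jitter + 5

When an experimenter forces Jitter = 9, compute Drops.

do(Jitter=9) replaces the equation Jitter := Drops^2 + Retries with the constant Jitter = 9.
Drops is not downstream of the intervention, so its value is determined by the original equations.
Queue = 5 if Traffic >= 1 else 8  [with Traffic=6]  = 5
Drops = |Traffic - Queue|  [with Traffic=6, Queue=5]  = 1

1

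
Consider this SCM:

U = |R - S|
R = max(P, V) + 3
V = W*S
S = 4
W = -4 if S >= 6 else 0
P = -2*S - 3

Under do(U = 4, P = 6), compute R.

9

Under do(U = 4, P = 6), each intervened variable's structural equation is replaced by its fixed value.
W = -4 if S >= 6 else 0  [with S=4]  = 0
V = W*S  [with W=0, S=4]  = 0
R = max(P, V) + 3  [with P=6, V=0]  = 9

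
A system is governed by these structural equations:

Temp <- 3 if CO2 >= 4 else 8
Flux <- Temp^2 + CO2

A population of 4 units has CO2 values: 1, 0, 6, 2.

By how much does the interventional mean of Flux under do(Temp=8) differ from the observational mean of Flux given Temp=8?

1.25

The intervention sets Temp=8 in all 4 units regardless of CO2. Recomputing Flux per unit gives 65, 64, 70, 66; average 66.25.
Observing Temp=8 restricts to units where Temp's equation naturally yields 8: CO2 ∈ {1, 0, 2}. In that subpopulation Flux = 65, 64, 66, mean 65.
Difference = 66.25 − 65 = 1.25.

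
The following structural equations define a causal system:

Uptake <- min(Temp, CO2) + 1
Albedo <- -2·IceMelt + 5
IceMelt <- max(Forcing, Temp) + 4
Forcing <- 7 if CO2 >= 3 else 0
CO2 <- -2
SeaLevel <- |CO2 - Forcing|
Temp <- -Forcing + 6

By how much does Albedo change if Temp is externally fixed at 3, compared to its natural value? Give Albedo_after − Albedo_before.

do(Temp=3) replaces the equation Temp <- -Forcing + 6 with the constant Temp = 3.
Forcing = 7 if CO2 >= 3 else 0  [with CO2=-2]  = 0
IceMelt = max(Forcing, Temp) + 4  [with Forcing=0, Temp=3]  = 7
Albedo = -2·IceMelt + 5  [with IceMelt=7]  = -9
Without intervention: Forcing = 7 if CO2 >= 3 else 0  [with CO2=-2]  = 0; Temp = -Forcing + 6  [with Forcing=0]  = 6; IceMelt = max(Forcing, Temp) + 4  [with Forcing=0, Temp=6]  = 10; Albedo = -2·IceMelt + 5  [with IceMelt=10]  = -15.
Change = -9 − (-15) = 6.

6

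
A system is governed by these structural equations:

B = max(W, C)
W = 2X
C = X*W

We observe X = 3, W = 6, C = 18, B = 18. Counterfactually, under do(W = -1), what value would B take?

Under do(W=-1), the mechanism W = 2X is discarded; W is fixed at -1.
C = X*W  [with X=3, W=-1]  = -3
B = max(W, C)  [with W=-1, C=-3]  = -1

-1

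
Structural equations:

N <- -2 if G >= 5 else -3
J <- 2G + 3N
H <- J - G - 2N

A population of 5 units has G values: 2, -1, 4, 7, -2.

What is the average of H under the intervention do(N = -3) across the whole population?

-1

The intervention sets N=-3 in all 5 units regardless of G. Recomputing H per unit gives -1, -4, 1, 4, -5; average -1.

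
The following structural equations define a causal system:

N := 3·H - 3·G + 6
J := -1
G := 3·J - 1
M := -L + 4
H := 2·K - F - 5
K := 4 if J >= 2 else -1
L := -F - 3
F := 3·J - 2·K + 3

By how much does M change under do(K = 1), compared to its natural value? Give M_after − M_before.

do(K=1) replaces the equation K := 4 if J >= 2 else -1 with the constant K = 1.
F = 3·J - 2·K + 3  [with J=-1, K=1]  = -2
L = -F - 3  [with F=-2]  = -1
M = -L + 4  [with L=-1]  = 5
Without intervention: K = 4 if J >= 2 else -1  [with J=-1]  = -1; F = 3·J - 2·K + 3  [with J=-1, K=-1]  = 2; L = -F - 3  [with F=2]  = -5; M = -L + 4  [with L=-5]  = 9.
Change = 5 − 9 = -4.

-4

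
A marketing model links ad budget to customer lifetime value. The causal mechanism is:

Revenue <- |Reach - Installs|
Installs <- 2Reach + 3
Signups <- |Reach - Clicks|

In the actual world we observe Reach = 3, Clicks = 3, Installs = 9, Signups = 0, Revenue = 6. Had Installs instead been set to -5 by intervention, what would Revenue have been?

8

do(Installs=-5) replaces the equation Installs <- 2Reach + 3 with the constant Installs = -5.
Revenue = |Reach - Installs|  [with Reach=3, Installs=-5]  = 8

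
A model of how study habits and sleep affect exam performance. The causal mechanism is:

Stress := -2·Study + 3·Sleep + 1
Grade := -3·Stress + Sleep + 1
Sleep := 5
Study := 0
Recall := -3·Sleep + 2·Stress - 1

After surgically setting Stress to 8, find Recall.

The intervention breaks the incoming arrows to Stress: Stress := -2·Study + 3·Sleep + 1 no longer applies, and Stress = 8.
Recall = -3·Sleep + 2·Stress - 1  [with Sleep=5, Stress=8]  = 0

0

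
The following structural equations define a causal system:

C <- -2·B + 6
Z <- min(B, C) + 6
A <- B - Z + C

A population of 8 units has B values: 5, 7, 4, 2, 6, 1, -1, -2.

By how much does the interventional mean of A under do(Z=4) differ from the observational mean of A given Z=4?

Every unit gets Z=4 under the intervention. A values become -3, -5, -2, 0, -4, 1, 3, 4; E[A|do(Z=4)] = -0.75.
Conditioning on Z=4 selects the 2 unit(s) with B ∈ {4, -2}. Their A values: -2, 4. Mean = 1.
Difference = -0.75 − 1 = -1.75.

-1.75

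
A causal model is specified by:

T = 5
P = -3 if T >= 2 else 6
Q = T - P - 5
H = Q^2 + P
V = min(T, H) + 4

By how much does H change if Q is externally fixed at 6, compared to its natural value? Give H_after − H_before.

The intervention breaks the incoming arrows to Q: Q = T - P - 5 no longer applies, and Q = 6.
P = -3 if T >= 2 else 6  [with T=5]  = -3
H = Q^2 + P  [with Q=6, P=-3]  = 33
Without intervention: P = -3 if T >= 2 else 6  [with T=5]  = -3; Q = T - P - 5  [with T=5, P=-3]  = 3; H = Q^2 + P  [with Q=3, P=-3]  = 6.
Change = 33 − 6 = 27.

27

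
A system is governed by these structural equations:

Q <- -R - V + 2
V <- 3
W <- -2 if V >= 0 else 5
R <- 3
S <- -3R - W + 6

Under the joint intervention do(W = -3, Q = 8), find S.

0

The joint intervention fixes W = -3, Q = 8, removing each variable's own equation.
S = -3R - W + 6  [with R=3, W=-3]  = 0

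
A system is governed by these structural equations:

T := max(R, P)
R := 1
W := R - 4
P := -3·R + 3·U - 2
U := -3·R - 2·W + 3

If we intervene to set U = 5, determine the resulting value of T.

do(U=5) replaces the equation U := -3·R - 2·W + 3 with the constant U = 5.
P = -3·R + 3·U - 2  [with R=1, U=5]  = 10
T = max(R, P)  [with R=1, P=10]  = 10

10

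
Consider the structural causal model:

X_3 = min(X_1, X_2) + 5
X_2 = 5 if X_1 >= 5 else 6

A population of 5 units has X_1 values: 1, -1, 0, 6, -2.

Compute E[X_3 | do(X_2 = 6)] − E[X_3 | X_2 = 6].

1.3

do(X_2=6) breaks X_2's dependence on X_1. With X_2=6 fixed, X_3 across the units is 6, 4, 5, 11, 3, mean 5.8.
E[X_3|X_2=6] averages over only the 4 units with X_2=6 (X_1 = 1, -1, 0, -2): X_3 = 6, 4, 5, 3, mean 4.5.
Difference = 5.8 − 4.5 = 1.3.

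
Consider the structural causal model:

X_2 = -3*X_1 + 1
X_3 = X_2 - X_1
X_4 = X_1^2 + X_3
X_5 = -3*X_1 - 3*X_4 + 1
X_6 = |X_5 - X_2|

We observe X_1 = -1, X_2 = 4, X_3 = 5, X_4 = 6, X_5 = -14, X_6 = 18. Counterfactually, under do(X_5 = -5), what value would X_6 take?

9

The intervention breaks the incoming arrows to X_5: X_5 = -3*X_1 - 3*X_4 + 1 no longer applies, and X_5 = -5.
X_2 = -3*X_1 + 1  [with X_1=-1]  = 4
X_6 = |X_5 - X_2|  [with X_5=-5, X_2=4]  = 9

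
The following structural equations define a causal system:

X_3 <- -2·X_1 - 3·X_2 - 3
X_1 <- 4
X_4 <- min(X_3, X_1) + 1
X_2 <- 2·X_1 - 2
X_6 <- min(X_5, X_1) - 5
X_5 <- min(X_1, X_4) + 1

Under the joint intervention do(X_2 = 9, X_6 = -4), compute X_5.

-36

Setting X_2 = 9, X_6 = -4 by intervention discards those variables' equations.
X_3 = -2·X_1 - 3·X_2 - 3  [with X_1=4, X_2=9]  = -38
X_4 = min(X_3, X_1) + 1  [with X_3=-38, X_1=4]  = -37
X_5 = min(X_1, X_4) + 1  [with X_1=4, X_4=-37]  = -36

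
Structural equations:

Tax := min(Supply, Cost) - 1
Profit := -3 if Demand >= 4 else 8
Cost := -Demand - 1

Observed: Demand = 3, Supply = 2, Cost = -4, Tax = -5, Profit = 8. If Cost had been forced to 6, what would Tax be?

The intervention breaks the incoming arrows to Cost: Cost := -Demand - 1 no longer applies, and Cost = 6.
Tax = min(Supply, Cost) - 1  [with Supply=2, Cost=6]  = 1

1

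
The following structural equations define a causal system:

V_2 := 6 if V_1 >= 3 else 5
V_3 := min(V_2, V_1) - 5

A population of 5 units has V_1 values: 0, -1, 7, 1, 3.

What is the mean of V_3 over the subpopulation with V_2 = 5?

-5

Observing V_2=5 restricts to units where V_2's equation naturally yields 5: V_1 ∈ {0, -1, 1}. In that subpopulation V_3 = -5, -6, -4, mean -5.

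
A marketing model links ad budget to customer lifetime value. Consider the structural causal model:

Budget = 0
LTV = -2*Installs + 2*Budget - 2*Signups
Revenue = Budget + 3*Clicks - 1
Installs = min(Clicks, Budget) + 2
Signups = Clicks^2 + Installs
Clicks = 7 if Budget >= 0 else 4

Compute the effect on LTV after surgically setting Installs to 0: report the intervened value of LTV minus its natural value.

The intervention breaks the incoming arrows to Installs: Installs = min(Clicks, Budget) + 2 no longer applies, and Installs = 0.
Clicks = 7 if Budget >= 0 else 4  [with Budget=0]  = 7
Signups = Clicks^2 + Installs  [with Clicks=7, Installs=0]  = 49
LTV = -2*Installs + 2*Budget - 2*Signups  [with Installs=0, Budget=0, Signups=49]  = -98
Without intervention: Clicks = 7 if Budget >= 0 else 4  [with Budget=0]  = 7; Installs = min(Clicks, Budget) + 2  [with Clicks=7, Budget=0]  = 2; Signups = Clicks^2 + Installs  [with Clicks=7, Installs=2]  = 51; LTV = -2*Installs + 2*Budget - 2*Signups  [with Installs=2, Budget=0, Signups=51]  = -106.
Change = -98 − (-106) = 8.

8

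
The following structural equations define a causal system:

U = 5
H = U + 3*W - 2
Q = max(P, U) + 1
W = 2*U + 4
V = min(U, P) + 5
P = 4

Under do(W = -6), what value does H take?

-15

The intervention breaks the incoming arrows to W: W = 2*U + 4 no longer applies, and W = -6.
H = U + 3*W - 2  [with U=5, W=-6]  = -15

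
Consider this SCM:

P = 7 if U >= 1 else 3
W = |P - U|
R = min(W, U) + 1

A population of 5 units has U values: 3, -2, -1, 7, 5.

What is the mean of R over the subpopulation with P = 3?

Conditioning on P=3 selects the 2 unit(s) with U ∈ {-2, -1}. Their R values: -1, 0. Mean = -0.5.

-0.5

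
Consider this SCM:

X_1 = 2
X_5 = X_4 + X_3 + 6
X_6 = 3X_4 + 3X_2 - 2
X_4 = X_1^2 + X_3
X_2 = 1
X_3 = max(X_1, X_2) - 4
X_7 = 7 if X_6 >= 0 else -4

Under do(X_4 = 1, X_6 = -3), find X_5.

Setting X_4 = 1, X_6 = -3 by intervention discards those variables' equations.
X_3 = max(X_1, X_2) - 4  [with X_1=2, X_2=1]  = -2
X_5 = X_4 + X_3 + 6  [with X_4=1, X_3=-2]  = 5

5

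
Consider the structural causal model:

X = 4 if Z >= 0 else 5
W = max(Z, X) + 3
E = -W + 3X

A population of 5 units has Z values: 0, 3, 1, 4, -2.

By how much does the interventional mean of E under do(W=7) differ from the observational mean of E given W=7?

0.6

The intervention sets W=7 in all 5 units regardless of Z. Recomputing E per unit gives 5, 5, 5, 5, 8; average 5.6.
E[E|W=7] averages over only the 4 units with W=7 (Z = 0, 3, 1, 4): E = 5, 5, 5, 5, mean 5.
Difference = 5.6 − 5 = 0.6.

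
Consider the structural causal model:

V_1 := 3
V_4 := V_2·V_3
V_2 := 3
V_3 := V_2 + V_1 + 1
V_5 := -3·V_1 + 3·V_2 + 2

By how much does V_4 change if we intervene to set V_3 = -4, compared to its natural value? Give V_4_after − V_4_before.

-33

The intervention breaks the incoming arrows to V_3: V_3 := V_2 + V_1 + 1 no longer applies, and V_3 = -4.
V_4 = V_2·V_3  [with V_2=3, V_3=-4]  = -12
Without intervention: V_3 = V_2 + V_1 + 1  [with V_2=3, V_1=3]  = 7; V_4 = V_2·V_3  [with V_2=3, V_3=7]  = 21.
Change = -12 − 21 = -33.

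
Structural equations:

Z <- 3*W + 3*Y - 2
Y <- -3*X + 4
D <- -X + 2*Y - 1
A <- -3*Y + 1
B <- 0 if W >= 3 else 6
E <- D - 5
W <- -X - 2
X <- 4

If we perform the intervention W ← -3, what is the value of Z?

Under do(W=-3), the mechanism W <- -X - 2 is discarded; W is fixed at -3.
Y = -3*X + 4  [with X=4]  = -8
Z = 3*W + 3*Y - 2  [with W=-3, Y=-8]  = -35

-35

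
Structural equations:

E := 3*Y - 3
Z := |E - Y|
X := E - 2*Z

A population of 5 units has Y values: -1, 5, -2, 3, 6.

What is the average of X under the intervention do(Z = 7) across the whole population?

-10.4

Under do(Z=7), Z's equation is replaced by Z=7 for every unit. Per-unit X: -20, -2, -23, -8, 1. Mean = -10.4.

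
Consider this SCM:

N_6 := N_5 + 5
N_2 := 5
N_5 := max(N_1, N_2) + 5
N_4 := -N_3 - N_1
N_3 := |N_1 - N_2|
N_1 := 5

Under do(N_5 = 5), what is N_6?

10

The intervention breaks the incoming arrows to N_5: N_5 := max(N_1, N_2) + 5 no longer applies, and N_5 = 5.
N_6 = N_5 + 5  [with N_5=5]  = 10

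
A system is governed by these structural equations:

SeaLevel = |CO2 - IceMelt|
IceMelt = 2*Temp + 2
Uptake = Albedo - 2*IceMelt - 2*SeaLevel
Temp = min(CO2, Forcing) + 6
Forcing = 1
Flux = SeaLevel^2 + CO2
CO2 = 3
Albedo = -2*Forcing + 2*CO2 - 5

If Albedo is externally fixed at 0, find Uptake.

-58

do(Albedo=0) replaces the equation Albedo = -2*Forcing + 2*CO2 - 5 with the constant Albedo = 0.
Temp = min(CO2, Forcing) + 6  [with CO2=3, Forcing=1]  = 7
IceMelt = 2*Temp + 2  [with Temp=7]  = 16
SeaLevel = |CO2 - IceMelt|  [with CO2=3, IceMelt=16]  = 13
Uptake = Albedo - 2*IceMelt - 2*SeaLevel  [with Albedo=0, IceMelt=16, SeaLevel=13]  = -58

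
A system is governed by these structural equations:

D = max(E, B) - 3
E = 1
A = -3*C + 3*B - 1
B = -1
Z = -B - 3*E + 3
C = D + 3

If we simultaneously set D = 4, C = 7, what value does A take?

-25

The joint intervention fixes D = 4, C = 7, removing each variable's own equation.
A = -3*C + 3*B - 1  [with C=7, B=-1]  = -25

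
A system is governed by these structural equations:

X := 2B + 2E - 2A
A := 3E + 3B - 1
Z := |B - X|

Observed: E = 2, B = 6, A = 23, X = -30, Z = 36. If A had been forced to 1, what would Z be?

do(A=1) replaces the equation A := 3E + 3B - 1 with the constant A = 1.
X = 2B + 2E - 2A  [with B=6, E=2, A=1]  = 14
Z = |B - X|  [with B=6, X=14]  = 8

8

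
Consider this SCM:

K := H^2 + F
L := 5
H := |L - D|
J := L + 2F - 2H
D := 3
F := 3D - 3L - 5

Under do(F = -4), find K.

Under do(F=-4), the mechanism F := 3D - 3L - 5 is discarded; F is fixed at -4.
H = |L - D|  [with L=5, D=3]  = 2
K = H^2 + F  [with H=2, F=-4]  = 0

0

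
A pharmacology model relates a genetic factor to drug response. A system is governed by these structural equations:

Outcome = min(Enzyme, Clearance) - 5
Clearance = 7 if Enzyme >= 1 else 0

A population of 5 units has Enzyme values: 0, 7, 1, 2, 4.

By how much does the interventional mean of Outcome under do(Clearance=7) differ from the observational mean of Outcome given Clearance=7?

-0.7

Every unit gets Clearance=7 under the intervention. Outcome values become -5, 2, -4, -3, -1; E[Outcome|do(Clearance=7)] = -2.2.
Observing Clearance=7 restricts to units where Clearance's equation naturally yields 7: Enzyme ∈ {7, 1, 2, 4}. In that subpopulation Outcome = 2, -4, -3, -1, mean -1.5.
Difference = -2.2 − (-1.5) = -0.7.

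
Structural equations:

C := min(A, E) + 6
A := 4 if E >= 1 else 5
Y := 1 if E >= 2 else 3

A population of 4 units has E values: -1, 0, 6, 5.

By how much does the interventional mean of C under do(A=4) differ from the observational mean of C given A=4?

-2.25

do(A=4) breaks A's dependence on E. With A=4 fixed, C across the units is 5, 6, 10, 10, mean 7.75.
E[C|A=4] averages over only the 2 units with A=4 (E = 6, 5): C = 10, 10, mean 10.
Difference = 7.75 − 10 = -2.25.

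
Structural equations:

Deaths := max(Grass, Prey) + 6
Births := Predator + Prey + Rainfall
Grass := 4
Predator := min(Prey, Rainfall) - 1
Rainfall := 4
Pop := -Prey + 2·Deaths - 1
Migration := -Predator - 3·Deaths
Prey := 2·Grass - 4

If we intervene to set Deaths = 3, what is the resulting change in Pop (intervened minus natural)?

Intervening sets Deaths = 3 and removes its equation (Deaths := max(Grass, Prey) + 6).
Prey = 2·Grass - 4  [with Grass=4]  = 4
Pop = -Prey + 2·Deaths - 1  [with Prey=4, Deaths=3]  = 1
Without intervention: Prey = 2·Grass - 4  [with Grass=4]  = 4; Deaths = max(Grass, Prey) + 6  [with Grass=4, Prey=4]  = 10; Pop = -Prey + 2·Deaths - 1  [with Prey=4, Deaths=10]  = 15.
Change = 1 − 15 = -14.

-14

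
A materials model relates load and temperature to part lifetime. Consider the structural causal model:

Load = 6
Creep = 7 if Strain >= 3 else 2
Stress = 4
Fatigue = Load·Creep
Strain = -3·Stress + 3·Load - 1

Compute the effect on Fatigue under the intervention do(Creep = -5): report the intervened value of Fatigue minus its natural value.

Intervening sets Creep = -5 and removes its equation (Creep = 7 if Strain >= 3 else 2).
Fatigue = Load·Creep  [with Load=6, Creep=-5]  = -30
Without intervention: Strain = -3·Stress + 3·Load - 1  [with Stress=4, Load=6]  = 5; Creep = 7 if Strain >= 3 else 2  [with Strain=5]  = 7; Fatigue = Load·Creep  [with Load=6, Creep=7]  = 42.
Change = -30 − 42 = -72.

-72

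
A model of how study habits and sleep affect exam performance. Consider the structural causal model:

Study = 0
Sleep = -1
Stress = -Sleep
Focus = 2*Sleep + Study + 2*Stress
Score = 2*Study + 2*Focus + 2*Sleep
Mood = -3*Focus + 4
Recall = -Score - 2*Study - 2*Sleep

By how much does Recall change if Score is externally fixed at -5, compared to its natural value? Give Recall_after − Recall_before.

3

Under do(Score=-5), the mechanism Score = 2*Study + 2*Focus + 2*Sleep is discarded; Score is fixed at -5.
Recall = -Score - 2*Study - 2*Sleep  [with Score=-5, Study=0, Sleep=-1]  = 7
Without intervention: Stress = -Sleep  [with Sleep=-1]  = 1; Focus = 2*Sleep + Study + 2*Stress  [with Sleep=-1, Study=0, Stress=1]  = 0; Score = 2*Study + 2*Focus + 2*Sleep  [with Study=0, Focus=0, Sleep=-1]  = -2; Recall = -Score - 2*Study - 2*Sleep  [with Score=-2, Study=0, Sleep=-1]  = 4.
Change = 7 − 4 = 3.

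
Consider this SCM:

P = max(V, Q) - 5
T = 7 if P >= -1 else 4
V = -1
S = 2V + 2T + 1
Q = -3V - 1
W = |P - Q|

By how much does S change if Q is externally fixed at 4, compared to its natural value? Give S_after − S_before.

do(Q=4) replaces the equation Q = -3V - 1 with the constant Q = 4.
P = max(V, Q) - 5  [with V=-1, Q=4]  = -1
T = 7 if P >= -1 else 4  [with P=-1]  = 7
S = 2V + 2T + 1  [with V=-1, T=7]  = 13
Without intervention: Q = -3V - 1  [with V=-1]  = 2; P = max(V, Q) - 5  [with V=-1, Q=2]  = -3; T = 7 if P >= -1 else 4  [with P=-3]  = 4; S = 2V + 2T + 1  [with V=-1, T=4]  = 7.
Change = 13 − 7 = 6.

6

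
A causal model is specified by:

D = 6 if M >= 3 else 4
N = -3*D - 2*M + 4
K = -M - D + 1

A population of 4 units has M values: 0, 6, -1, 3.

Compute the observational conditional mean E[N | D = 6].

-23

E[N|D=6] averages over only the 2 units with D=6 (M = 6, 3): N = -26, -20, mean -23.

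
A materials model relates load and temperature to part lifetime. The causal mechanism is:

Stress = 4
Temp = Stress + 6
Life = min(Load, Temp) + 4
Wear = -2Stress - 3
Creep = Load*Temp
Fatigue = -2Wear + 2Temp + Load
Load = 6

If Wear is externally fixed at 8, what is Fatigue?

The intervention breaks the incoming arrows to Wear: Wear = -2Stress - 3 no longer applies, and Wear = 8.
Temp = Stress + 6  [with Stress=4]  = 10
Fatigue = -2Wear + 2Temp + Load  [with Wear=8, Temp=10, Load=6]  = 10

10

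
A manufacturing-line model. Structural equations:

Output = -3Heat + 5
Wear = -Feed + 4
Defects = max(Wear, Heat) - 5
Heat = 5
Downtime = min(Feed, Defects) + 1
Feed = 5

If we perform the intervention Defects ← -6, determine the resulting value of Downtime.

-5

Under do(Defects=-6), the mechanism Defects = max(Wear, Heat) - 5 is discarded; Defects is fixed at -6.
Downtime = min(Feed, Defects) + 1  [with Feed=5, Defects=-6]  = -5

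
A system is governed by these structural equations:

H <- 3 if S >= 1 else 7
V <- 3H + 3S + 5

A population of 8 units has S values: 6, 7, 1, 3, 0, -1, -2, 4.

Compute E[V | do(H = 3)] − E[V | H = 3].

-5.85

Under do(H=3), H's equation is replaced by H=3 for every unit. Per-unit V: 32, 35, 17, 23, 14, 11, 8, 26. Mean = 20.75.
E[V|H=3] averages over only the 5 units with H=3 (S = 6, 7, 1, 3, 4): V = 32, 35, 17, 23, 26, mean 26.6.
Difference = 20.75 − 26.6 = -5.85.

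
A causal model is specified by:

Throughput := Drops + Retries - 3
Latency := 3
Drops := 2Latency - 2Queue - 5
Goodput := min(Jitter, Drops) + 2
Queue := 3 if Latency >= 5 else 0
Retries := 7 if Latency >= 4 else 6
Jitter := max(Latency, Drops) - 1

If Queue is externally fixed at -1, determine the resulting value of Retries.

Under do(Queue=-1), the mechanism Queue := 3 if Latency >= 5 else 0 is discarded; Queue is fixed at -1.
Since Retries is not a descendant of the intervened variable, it is unaffected.
Retries = 7 if Latency >= 4 else 6  [with Latency=3]  = 6

6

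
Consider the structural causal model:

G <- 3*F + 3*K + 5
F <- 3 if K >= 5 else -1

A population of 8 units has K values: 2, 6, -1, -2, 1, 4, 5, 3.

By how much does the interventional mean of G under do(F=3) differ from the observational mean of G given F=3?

-9.75

Under do(F=3), F's equation is replaced by F=3 for every unit. Per-unit G: 20, 32, 11, 8, 17, 26, 29, 23. Mean = 20.75.
Conditioning on F=3 selects the 2 unit(s) with K ∈ {6, 5}. Their G values: 32, 29. Mean = 30.5.
Difference = 20.75 − 30.5 = -9.75.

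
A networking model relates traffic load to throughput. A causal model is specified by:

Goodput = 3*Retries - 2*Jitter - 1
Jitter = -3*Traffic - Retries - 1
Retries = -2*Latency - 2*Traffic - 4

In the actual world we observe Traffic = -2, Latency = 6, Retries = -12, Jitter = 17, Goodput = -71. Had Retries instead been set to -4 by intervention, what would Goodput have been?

-31

do(Retries=-4) replaces the equation Retries = -2*Latency - 2*Traffic - 4 with the constant Retries = -4.
Jitter = -3*Traffic - Retries - 1  [with Traffic=-2, Retries=-4]  = 9
Goodput = 3*Retries - 2*Jitter - 1  [with Retries=-4, Jitter=9]  = -31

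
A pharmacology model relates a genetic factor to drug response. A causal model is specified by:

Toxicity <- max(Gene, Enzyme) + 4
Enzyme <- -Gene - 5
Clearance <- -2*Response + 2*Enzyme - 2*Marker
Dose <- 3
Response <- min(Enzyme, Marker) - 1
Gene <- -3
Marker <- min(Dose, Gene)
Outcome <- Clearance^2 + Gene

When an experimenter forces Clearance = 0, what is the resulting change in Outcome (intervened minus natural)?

-100

do(Clearance=0) replaces the equation Clearance <- -2*Response + 2*Enzyme - 2*Marker with the constant Clearance = 0.
Outcome = Clearance^2 + Gene  [with Clearance=0, Gene=-3]  = -3
Without intervention: Enzyme = -Gene - 5  [with Gene=-3]  = -2; Marker = min(Dose, Gene)  [with Dose=3, Gene=-3]  = -3; Response = min(Enzyme, Marker) - 1  [with Enzyme=-2, Marker=-3]  = -4; Clearance = -2*Response + 2*Enzyme - 2*Marker  [with Response=-4, Enzyme=-2, Marker=-3]  = 10; Outcome = Clearance^2 + Gene  [with Clearance=10, Gene=-3]  = 97.
Change = -3 − 97 = -100.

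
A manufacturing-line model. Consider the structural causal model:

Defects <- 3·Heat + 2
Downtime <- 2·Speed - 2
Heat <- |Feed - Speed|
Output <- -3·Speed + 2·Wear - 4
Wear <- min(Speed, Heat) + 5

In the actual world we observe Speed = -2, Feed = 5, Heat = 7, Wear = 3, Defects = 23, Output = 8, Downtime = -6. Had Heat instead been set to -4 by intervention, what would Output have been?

The intervention breaks the incoming arrows to Heat: Heat <- |Feed - Speed| no longer applies, and Heat = -4.
Wear = min(Speed, Heat) + 5  [with Speed=-2, Heat=-4]  = 1
Output = -3·Speed + 2·Wear - 4  [with Speed=-2, Wear=1]  = 4

4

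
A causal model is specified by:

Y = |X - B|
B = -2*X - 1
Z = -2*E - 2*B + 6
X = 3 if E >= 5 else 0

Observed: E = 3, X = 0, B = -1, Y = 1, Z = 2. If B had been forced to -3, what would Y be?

3

The intervention breaks the incoming arrows to B: B = -2*X - 1 no longer applies, and B = -3.
X = 3 if E >= 5 else 0  [with E=3]  = 0
Y = |X - B|  [with X=0, B=-3]  = 3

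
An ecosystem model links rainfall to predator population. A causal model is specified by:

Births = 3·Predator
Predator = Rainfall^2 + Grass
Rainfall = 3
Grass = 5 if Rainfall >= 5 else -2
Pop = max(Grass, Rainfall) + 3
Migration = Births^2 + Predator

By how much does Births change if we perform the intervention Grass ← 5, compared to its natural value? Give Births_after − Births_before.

Under do(Grass=5), the mechanism Grass = 5 if Rainfall >= 5 else -2 is discarded; Grass is fixed at 5.
Predator = Rainfall^2 + Grass  [with Rainfall=3, Grass=5]  = 14
Births = 3·Predator  [with Predator=14]  = 42
Without intervention: Grass = 5 if Rainfall >= 5 else -2  [with Rainfall=3]  = -2; Predator = Rainfall^2 + Grass  [with Rainfall=3, Grass=-2]  = 7; Births = 3·Predator  [with Predator=7]  = 21.
Change = 42 − 21 = 21.

21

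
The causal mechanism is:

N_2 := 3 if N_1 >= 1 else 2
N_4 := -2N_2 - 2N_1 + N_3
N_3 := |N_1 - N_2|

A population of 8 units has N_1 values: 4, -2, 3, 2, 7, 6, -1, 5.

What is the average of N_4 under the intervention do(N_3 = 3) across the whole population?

-8.5

The intervention sets N_3=3 in all 8 units regardless of N_1. Recomputing N_4 per unit gives -11, 3, -9, -7, -17, -15, 1, -13; average -8.5.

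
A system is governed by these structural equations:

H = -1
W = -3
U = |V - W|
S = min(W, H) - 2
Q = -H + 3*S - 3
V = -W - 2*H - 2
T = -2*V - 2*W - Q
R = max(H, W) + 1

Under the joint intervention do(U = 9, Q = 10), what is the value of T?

-10

Under do(U = 9, Q = 10), each intervened variable's structural equation is replaced by its fixed value.
V = -W - 2*H - 2  [with W=-3, H=-1]  = 3
T = -2*V - 2*W - Q  [with V=3, W=-3, Q=10]  = -10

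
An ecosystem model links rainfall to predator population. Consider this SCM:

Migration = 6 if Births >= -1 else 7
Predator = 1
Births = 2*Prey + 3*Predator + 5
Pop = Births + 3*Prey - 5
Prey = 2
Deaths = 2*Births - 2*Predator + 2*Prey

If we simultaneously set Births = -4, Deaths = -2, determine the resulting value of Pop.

-3

Setting Births = -4, Deaths = -2 by intervention discards those variables' equations.
Pop = Births + 3*Prey - 5  [with Births=-4, Prey=2]  = -3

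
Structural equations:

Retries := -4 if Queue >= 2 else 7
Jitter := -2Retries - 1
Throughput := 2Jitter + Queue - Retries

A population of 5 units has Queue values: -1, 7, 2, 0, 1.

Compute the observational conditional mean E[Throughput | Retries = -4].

Conditioning on Retries=-4 selects the 2 unit(s) with Queue ∈ {7, 2}. Their Throughput values: 25, 20. Mean = 22.5.

22.5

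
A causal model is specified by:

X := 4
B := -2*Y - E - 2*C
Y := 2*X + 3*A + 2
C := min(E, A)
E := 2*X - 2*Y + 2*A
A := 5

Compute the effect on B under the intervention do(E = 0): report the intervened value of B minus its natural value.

Under do(E=0), the mechanism E := 2*X - 2*Y + 2*A is discarded; E is fixed at 0.
Y = 2*X + 3*A + 2  [with X=4, A=5]  = 25
C = min(E, A)  [with E=0, A=5]  = 0
B = -2*Y - E - 2*C  [with Y=25, E=0, C=0]  = -50
Without intervention: Y = 2*X + 3*A + 2  [with X=4, A=5]  = 25; E = 2*X - 2*Y + 2*A  [with X=4, Y=25, A=5]  = -32; C = min(E, A)  [with E=-32, A=5]  = -32; B = -2*Y - E - 2*C  [with Y=25, E=-32, C=-32]  = 46.
Change = -50 − 46 = -96.

-96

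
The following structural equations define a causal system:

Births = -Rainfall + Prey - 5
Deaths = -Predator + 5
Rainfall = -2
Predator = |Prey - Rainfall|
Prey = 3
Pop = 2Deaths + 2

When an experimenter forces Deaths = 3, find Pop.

The intervention breaks the incoming arrows to Deaths: Deaths = -Predator + 5 no longer applies, and Deaths = 3.
Pop = 2Deaths + 2  [with Deaths=3]  = 8

8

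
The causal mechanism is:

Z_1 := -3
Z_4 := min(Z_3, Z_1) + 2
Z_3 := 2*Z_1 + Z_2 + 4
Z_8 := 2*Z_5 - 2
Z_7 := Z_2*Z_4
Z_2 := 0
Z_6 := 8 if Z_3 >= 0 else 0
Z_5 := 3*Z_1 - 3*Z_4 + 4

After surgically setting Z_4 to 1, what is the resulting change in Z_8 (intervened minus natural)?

do(Z_4=1) replaces the equation Z_4 := min(Z_3, Z_1) + 2 with the constant Z_4 = 1.
Z_5 = 3*Z_1 - 3*Z_4 + 4  [with Z_1=-3, Z_4=1]  = -8
Z_8 = 2*Z_5 - 2  [with Z_5=-8]  = -18
Without intervention: Z_3 = 2*Z_1 + Z_2 + 4  [with Z_1=-3, Z_2=0]  = -2; Z_4 = min(Z_3, Z_1) + 2  [with Z_3=-2, Z_1=-3]  = -1; Z_5 = 3*Z_1 - 3*Z_4 + 4  [with Z_1=-3, Z_4=-1]  = -2; Z_8 = 2*Z_5 - 2  [with Z_5=-2]  = -6.
Change = -18 − (-6) = -12.

-12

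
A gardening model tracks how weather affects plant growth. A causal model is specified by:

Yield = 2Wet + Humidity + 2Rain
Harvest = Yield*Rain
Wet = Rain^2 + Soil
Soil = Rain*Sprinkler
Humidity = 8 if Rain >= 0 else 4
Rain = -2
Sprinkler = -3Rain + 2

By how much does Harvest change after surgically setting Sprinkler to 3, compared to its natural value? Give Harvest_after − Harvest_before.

Under do(Sprinkler=3), the mechanism Sprinkler = -3Rain + 2 is discarded; Sprinkler is fixed at 3.
Soil = Rain*Sprinkler  [with Rain=-2, Sprinkler=3]  = -6
Wet = Rain^2 + Soil  [with Rain=-2, Soil=-6]  = -2
Humidity = 8 if Rain >= 0 else 4  [with Rain=-2]  = 4
Yield = 2Wet + Humidity + 2Rain  [with Wet=-2, Humidity=4, Rain=-2]  = -4
Harvest = Yield*Rain  [with Yield=-4, Rain=-2]  = 8
Without intervention: Sprinkler = -3Rain + 2  [with Rain=-2]  = 8; Soil = Rain*Sprinkler  [with Rain=-2, Sprinkler=8]  = -16; Wet = Rain^2 + Soil  [with Rain=-2, Soil=-16]  = -12; Humidity = 8 if Rain >= 0 else 4  [with Rain=-2]  = 4; Yield = 2Wet + Humidity + 2Rain  [with Wet=-12, Humidity=4, Rain=-2]  = -24; Harvest = Yield*Rain  [with Yield=-24, Rain=-2]  = 48.
Change = 8 − 48 = -40.

-40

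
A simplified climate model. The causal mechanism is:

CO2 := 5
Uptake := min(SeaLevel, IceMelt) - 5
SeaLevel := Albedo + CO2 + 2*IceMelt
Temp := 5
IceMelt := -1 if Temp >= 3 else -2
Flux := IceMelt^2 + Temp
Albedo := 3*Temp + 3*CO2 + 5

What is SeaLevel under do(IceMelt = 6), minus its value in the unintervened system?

14

do(IceMelt=6) replaces the equation IceMelt := -1 if Temp >= 3 else -2 with the constant IceMelt = 6.
Albedo = 3*Temp + 3*CO2 + 5  [with Temp=5, CO2=5]  = 35
SeaLevel = Albedo + CO2 + 2*IceMelt  [with Albedo=35, CO2=5, IceMelt=6]  = 52
Without intervention: IceMelt = -1 if Temp >= 3 else -2  [with Temp=5]  = -1; Albedo = 3*Temp + 3*CO2 + 5  [with Temp=5, CO2=5]  = 35; SeaLevel = Albedo + CO2 + 2*IceMelt  [with Albedo=35, CO2=5, IceMelt=-1]  = 38.
Change = 52 − 38 = 14.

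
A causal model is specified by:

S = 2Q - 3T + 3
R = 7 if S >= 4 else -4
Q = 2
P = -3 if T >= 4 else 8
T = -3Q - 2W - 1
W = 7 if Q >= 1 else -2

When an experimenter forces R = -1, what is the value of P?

do(R=-1) replaces the equation R = 7 if S >= 4 else -4 with the constant R = -1.
Since P is not a descendant of the intervened variable, it is unaffected.
W = 7 if Q >= 1 else -2  [with Q=2]  = 7
T = -3Q - 2W - 1  [with Q=2, W=7]  = -21
P = -3 if T >= 4 else 8  [with T=-21]  = 8

8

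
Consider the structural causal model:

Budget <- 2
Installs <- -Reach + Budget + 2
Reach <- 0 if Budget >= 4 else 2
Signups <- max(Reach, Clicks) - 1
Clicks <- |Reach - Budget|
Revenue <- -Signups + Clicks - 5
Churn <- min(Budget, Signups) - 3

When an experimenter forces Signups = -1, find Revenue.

-4

Under do(Signups=-1), the mechanism Signups <- max(Reach, Clicks) - 1 is discarded; Signups is fixed at -1.
Reach = 0 if Budget >= 4 else 2  [with Budget=2]  = 2
Clicks = |Reach - Budget|  [with Reach=2, Budget=2]  = 0
Revenue = -Signups + Clicks - 5  [with Signups=-1, Clicks=0]  = -4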